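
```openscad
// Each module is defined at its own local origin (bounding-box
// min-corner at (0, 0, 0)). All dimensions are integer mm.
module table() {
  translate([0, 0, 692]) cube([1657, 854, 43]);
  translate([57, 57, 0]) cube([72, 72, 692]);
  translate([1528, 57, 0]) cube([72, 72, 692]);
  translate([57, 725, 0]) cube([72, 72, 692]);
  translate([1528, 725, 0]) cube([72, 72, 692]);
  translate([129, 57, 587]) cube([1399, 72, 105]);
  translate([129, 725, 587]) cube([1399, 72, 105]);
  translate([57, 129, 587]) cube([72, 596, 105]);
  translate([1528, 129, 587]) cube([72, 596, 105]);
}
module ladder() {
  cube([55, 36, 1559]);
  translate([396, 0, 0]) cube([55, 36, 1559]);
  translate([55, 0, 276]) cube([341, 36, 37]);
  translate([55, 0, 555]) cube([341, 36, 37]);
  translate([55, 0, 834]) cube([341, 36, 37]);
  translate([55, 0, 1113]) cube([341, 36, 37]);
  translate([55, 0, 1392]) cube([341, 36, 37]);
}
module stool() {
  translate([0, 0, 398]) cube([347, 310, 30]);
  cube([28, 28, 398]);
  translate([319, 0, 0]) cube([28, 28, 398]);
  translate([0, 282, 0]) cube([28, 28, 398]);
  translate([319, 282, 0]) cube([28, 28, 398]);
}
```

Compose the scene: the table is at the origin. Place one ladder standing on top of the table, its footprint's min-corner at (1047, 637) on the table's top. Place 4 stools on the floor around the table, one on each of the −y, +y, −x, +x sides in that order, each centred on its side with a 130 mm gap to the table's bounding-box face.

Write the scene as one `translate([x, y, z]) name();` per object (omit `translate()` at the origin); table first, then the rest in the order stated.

table();
translate([1047, 637, 735]) ladder();
translate([655, -440, 0]) stool();
translate([655, 984, 0]) stool();
translate([-477, 272, 0]) stool();
translate([1787, 272, 0]) stool();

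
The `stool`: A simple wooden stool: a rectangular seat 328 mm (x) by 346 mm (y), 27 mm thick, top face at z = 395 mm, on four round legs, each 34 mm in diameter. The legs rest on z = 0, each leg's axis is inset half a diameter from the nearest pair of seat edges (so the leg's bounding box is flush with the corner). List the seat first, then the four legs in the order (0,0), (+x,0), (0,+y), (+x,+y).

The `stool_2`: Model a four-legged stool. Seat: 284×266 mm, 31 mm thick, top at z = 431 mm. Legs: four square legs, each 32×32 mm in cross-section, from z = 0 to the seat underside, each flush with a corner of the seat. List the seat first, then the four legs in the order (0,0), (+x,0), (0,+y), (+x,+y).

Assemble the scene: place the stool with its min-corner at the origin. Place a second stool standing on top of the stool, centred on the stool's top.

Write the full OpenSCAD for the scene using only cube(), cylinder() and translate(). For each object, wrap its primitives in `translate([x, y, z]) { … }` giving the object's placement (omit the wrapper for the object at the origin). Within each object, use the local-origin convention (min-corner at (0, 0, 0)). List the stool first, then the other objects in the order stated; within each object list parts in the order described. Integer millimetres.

translate([0, 0, 368]) cube([328, 346, 27]);
translate([17, 17, 0]) cylinder(h = 368, r = 17);
translate([311, 17, 0]) cylinder(h = 368, r = 17);
translate([17, 329, 0]) cylinder(h = 368, r = 17);
translate([311, 329, 0]) cylinder(h = 368, r = 17);
translate([22, 40, 395]) {
  translate([0, 0, 400]) cube([284, 266, 31]);
  cube([32, 32, 400]);
  translate([252, 0, 0]) cube([32, 32, 400]);
  translate([0, 234, 0]) cube([32, 32, 400]);
  translate([252, 234, 0]) cube([32, 32, 400]);
}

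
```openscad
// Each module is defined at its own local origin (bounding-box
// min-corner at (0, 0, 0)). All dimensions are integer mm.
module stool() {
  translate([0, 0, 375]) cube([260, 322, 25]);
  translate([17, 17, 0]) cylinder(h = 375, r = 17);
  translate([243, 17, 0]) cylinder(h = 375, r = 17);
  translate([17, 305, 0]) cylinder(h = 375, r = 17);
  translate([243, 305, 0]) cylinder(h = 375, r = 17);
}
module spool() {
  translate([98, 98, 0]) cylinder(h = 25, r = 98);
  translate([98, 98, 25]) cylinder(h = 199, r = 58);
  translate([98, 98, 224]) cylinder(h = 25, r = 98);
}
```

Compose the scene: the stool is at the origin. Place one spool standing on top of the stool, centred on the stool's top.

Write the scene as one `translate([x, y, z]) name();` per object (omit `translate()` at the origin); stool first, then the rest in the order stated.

stool();
translate([32, 63, 400]) spool();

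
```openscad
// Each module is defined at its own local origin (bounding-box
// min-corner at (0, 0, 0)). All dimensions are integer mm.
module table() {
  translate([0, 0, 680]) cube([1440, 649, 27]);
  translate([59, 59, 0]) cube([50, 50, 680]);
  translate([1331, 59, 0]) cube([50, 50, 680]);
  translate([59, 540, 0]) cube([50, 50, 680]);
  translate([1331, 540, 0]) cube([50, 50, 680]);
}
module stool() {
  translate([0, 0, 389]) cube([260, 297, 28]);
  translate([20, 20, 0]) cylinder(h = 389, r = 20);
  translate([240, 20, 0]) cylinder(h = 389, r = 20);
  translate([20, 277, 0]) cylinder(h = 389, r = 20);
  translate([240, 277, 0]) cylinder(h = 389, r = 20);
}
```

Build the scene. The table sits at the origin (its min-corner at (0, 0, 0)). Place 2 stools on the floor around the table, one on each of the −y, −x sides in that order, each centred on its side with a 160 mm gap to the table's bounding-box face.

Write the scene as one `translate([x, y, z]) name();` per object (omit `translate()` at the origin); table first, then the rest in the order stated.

table();
translate([590, -457, 0]) stool();
translate([-420, 176, 0]) stool();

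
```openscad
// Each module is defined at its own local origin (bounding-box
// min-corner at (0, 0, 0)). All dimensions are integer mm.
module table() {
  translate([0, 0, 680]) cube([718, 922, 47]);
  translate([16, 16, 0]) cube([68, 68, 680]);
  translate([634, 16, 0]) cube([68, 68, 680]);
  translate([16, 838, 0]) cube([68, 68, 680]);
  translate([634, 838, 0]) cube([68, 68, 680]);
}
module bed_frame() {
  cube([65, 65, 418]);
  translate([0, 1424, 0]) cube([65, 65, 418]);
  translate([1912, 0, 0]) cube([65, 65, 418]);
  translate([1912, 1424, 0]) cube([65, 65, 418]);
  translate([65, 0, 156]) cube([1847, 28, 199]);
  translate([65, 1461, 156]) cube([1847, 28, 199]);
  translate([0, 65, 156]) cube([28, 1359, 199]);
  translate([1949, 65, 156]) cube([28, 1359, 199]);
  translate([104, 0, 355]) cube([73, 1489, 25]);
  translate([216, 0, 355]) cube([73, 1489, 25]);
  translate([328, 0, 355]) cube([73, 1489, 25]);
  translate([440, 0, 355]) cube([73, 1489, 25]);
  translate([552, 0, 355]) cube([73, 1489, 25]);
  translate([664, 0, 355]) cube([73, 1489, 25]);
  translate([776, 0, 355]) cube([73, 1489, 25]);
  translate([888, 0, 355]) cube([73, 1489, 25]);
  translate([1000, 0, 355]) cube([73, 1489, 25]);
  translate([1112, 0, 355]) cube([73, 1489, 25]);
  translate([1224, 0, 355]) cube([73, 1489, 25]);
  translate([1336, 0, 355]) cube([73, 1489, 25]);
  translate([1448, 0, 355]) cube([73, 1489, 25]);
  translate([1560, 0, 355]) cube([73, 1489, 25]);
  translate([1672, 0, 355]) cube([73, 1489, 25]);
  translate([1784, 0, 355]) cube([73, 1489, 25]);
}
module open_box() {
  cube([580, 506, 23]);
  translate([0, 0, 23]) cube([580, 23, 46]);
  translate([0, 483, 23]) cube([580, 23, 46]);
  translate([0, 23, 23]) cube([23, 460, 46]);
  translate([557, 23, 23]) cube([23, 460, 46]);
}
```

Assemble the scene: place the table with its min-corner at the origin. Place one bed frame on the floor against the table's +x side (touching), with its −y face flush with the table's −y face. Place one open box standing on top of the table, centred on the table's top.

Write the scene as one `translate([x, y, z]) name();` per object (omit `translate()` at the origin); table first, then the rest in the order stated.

table();
translate([718, 0, 0]) bed_frame();
translate([69, 208, 727]) open_box();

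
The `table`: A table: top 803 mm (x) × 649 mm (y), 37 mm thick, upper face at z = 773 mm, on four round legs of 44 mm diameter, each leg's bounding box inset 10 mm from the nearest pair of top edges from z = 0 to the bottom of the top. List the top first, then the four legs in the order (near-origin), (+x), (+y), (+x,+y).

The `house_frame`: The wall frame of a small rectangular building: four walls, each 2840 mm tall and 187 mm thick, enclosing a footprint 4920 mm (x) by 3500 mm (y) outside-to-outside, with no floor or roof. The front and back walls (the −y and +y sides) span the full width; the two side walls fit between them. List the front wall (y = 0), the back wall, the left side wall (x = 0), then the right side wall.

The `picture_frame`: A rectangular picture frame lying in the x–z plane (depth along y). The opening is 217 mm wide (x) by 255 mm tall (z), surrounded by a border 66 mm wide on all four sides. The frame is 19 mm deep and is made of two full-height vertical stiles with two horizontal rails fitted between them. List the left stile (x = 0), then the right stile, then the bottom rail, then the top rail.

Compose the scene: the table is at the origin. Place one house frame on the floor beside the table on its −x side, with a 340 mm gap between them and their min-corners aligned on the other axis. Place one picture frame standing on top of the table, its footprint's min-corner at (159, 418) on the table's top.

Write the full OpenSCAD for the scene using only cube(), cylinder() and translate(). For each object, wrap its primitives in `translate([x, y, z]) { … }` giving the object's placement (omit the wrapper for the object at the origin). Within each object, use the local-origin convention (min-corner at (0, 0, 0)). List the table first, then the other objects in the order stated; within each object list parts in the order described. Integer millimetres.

translate([0, 0, 736]) cube([803, 649, 37]);
translate([32, 32, 0]) cylinder(h = 736, r = 22);
translate([771, 32, 0]) cylinder(h = 736, r = 22);
translate([32, 617, 0]) cylinder(h = 736, r = 22);
translate([771, 617, 0]) cylinder(h = 736, r = 22);
translate([-5260, 0, 0]) {
  cube([4920, 187, 2840]);
  translate([0, 3313, 0]) cube([4920, 187, 2840]);
  translate([0, 187, 0]) cube([187, 3126, 2840]);
  translate([4733, 187, 0]) cube([187, 3126, 2840]);
}
translate([159, 418, 773]) {
  cube([66, 19, 387]);
  translate([283, 0, 0]) cube([66, 19, 387]);
  translate([66, 0, 0]) cube([217, 19, 66]);
  translate([66, 0, 321]) cube([217, 19, 66]);
}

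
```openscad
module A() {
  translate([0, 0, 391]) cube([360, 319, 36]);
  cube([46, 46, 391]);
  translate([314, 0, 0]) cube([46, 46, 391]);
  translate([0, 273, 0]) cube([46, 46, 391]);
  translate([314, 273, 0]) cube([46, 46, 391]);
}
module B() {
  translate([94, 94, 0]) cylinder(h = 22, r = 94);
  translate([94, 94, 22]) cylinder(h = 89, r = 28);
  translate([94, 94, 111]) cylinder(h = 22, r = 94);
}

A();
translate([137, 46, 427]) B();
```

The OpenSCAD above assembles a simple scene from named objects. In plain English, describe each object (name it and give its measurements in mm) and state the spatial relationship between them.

A is a four-legged stool. The seat is a 360×319×36 mm slab whose top surface is at z = 427 mm; four square legs, each 46×46 mm in cross-section, run from the floor (z = 0) to the underside of the seat, each flush with a corner of the seat.

B is a spool: two coaxial disc flanges of radius 94 mm and thickness 22 mm, joined by a core cylinder of radius 28 mm and height 89 mm. The lower flange rests on z = 0 and the three cylinders share a vertical axis.

The spool is on top of the stool.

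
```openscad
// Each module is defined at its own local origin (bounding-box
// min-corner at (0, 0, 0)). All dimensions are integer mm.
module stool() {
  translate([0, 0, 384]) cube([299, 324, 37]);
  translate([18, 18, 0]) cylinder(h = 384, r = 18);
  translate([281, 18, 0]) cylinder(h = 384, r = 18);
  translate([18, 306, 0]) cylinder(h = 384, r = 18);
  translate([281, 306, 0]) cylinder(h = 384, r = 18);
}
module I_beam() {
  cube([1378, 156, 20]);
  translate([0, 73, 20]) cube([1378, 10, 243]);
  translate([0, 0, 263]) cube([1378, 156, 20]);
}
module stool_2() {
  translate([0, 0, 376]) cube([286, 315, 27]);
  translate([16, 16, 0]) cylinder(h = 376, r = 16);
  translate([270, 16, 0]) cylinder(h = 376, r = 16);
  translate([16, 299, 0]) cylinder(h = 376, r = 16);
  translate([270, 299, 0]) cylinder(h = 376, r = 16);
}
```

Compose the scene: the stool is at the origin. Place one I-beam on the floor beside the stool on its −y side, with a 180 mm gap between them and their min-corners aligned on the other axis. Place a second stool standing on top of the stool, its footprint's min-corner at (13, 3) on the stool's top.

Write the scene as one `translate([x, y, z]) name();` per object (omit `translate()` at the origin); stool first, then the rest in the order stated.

stool();
translate([0, -336, 0]) I_beam();
translate([13, 3, 421]) stool_2();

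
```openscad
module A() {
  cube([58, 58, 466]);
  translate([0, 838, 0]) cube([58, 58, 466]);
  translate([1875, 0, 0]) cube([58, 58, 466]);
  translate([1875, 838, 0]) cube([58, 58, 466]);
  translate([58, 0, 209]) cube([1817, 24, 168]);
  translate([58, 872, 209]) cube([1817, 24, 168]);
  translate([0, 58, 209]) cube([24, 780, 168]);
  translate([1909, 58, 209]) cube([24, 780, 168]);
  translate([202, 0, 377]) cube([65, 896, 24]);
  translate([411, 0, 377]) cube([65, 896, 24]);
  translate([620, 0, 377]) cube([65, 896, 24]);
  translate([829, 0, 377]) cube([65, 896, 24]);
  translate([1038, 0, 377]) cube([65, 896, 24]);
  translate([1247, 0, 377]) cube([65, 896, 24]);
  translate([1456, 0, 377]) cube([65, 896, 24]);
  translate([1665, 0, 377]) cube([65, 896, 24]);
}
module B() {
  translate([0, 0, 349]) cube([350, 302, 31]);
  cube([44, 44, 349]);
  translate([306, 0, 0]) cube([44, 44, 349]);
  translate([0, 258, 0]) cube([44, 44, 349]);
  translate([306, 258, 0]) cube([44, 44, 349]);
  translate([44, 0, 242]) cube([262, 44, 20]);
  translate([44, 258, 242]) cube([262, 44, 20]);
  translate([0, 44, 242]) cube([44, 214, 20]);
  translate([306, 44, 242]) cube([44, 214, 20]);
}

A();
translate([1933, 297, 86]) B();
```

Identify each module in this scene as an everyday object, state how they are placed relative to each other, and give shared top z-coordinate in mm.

Both tops at z = 466 mm.

A is a bed frame. B is a stool. The stool is beside the bed frame with their tops flush at z = 466. The shared top z-coordinate is 466 mm.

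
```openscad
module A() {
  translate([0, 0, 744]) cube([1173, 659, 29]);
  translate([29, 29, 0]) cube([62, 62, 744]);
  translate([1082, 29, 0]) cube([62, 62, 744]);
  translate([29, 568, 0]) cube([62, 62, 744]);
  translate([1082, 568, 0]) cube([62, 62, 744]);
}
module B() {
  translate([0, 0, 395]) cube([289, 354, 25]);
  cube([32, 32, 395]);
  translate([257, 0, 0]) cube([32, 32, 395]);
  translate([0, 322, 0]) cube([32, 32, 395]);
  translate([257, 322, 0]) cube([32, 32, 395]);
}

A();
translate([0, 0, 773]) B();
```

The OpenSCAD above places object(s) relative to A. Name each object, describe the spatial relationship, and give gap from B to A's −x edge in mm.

A is a table. B is a stool. The stool is on top of the table. The gap from the stool to the table's −x edge is 0 mm.

The stool's min-x is at 0; the table's min-x is 0; gap = 0 mm.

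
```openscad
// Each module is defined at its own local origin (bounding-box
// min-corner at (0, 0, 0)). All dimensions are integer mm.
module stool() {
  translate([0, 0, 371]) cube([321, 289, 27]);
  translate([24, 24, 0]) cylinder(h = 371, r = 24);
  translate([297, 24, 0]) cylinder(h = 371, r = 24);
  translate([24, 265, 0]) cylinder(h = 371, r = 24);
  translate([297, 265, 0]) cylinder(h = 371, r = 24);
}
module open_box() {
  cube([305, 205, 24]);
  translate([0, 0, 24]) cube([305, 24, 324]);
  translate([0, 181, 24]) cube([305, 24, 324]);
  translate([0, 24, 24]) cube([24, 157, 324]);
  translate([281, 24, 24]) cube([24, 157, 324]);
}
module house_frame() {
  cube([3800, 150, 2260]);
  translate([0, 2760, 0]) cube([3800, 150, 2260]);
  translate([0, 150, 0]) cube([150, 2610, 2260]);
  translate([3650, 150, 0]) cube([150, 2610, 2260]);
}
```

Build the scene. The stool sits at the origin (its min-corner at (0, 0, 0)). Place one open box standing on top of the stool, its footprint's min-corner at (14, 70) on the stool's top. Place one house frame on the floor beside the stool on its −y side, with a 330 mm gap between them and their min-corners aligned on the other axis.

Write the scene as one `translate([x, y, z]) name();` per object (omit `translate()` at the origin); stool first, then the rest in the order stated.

stool();
translate([14, 70, 398]) open_box();
translate([0, -3240, 0]) house_frame();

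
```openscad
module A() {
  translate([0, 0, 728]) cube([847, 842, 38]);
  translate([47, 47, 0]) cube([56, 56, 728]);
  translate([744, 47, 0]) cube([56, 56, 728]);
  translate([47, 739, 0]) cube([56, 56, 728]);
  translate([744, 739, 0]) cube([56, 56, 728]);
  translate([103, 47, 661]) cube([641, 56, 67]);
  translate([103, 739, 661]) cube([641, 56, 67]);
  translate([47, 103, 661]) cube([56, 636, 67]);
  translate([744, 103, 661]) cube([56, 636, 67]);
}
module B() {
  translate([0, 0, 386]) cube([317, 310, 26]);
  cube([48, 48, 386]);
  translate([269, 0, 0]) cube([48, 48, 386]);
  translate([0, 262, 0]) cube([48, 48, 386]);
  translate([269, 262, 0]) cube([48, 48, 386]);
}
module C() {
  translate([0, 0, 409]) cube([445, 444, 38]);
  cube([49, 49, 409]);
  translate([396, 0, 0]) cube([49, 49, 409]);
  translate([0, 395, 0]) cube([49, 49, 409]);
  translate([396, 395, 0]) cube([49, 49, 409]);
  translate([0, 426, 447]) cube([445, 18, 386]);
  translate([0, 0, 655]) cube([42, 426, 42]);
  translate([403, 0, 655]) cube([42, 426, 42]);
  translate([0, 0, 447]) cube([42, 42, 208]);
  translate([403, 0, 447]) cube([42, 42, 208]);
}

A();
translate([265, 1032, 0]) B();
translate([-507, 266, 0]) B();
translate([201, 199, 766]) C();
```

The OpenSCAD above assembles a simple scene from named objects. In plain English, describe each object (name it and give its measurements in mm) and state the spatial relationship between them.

A is a rectangular dining table. The top is 847×842×38 mm with its upper surface at z = 766 mm. It stands on four 56×56 mm square legs, each inset 47 mm from the nearest pair of top edges, running from the floor to the underside of the top. Four apron rails, 56 mm thick and 67 mm tall, run between adjacent legs with their top edges flush with the underside of the top and their outer faces flush with the legs' outer faces.

B is a four-legged stool. The seat is 317×310 mm, 26 mm thick, top at z = 412 mm. It stands on four square legs, each 48×48 mm in cross-section, from z = 0 to the seat underside, each flush with a corner of the seat.

C is a chair: 445×444 mm seat, 38 mm thick, top at z = 447 mm, on four 49 mm square corner legs flush with the seat edges. A 18 mm thick backrest slab spans the full seat width, extending 386 mm above the seat top, its back face flush with the seat's +y edge. Two armrests of 42×42 mm section run along each side from the seat's front edge to the front of the backrest, top faces 250 mm above the seat top and outer faces flush with the seat's x-edges; a 42×42 mm post under the front of each armrest stands on the seat at the front corner.

Two stools sit around the table at the +y, −x sides. The chair is on top of the table, centred.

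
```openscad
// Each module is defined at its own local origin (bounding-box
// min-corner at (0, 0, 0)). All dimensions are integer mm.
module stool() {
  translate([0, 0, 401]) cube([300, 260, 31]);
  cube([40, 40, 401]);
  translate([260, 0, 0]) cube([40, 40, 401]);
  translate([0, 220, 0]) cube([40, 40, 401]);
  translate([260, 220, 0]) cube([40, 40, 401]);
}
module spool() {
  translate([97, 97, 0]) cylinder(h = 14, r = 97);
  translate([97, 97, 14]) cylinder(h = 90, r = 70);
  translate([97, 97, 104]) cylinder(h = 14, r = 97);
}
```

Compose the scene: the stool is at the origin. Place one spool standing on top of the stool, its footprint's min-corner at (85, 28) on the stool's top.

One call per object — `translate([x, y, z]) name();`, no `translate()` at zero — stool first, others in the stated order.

stool();
translate([85, 28, 432]) spool();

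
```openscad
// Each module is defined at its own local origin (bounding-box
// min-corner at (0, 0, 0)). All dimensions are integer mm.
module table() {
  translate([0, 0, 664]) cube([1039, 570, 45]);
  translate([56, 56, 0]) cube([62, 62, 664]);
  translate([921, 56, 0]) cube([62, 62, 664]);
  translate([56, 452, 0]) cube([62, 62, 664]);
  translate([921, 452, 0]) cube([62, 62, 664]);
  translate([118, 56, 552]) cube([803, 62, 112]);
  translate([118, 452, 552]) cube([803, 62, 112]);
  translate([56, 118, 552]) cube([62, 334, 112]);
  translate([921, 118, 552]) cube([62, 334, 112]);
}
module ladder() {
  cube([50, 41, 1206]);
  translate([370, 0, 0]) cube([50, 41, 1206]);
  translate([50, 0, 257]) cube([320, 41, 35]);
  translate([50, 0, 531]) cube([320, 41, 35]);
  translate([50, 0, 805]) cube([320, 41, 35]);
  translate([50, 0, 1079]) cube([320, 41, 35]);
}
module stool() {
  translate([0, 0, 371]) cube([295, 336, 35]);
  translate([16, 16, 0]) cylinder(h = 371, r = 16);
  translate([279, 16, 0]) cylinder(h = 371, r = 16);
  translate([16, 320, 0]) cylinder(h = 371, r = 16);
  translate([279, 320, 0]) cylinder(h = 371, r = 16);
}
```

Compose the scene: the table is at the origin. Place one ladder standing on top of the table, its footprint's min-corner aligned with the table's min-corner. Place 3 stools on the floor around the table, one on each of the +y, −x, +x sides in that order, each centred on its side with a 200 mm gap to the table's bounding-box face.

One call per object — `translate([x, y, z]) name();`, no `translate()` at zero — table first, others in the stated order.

table();
translate([0, 0, 709]) ladder();
translate([372, 770, 0]) stool();
translate([-495, 117, 0]) stool();
translate([1239, 117, 0]) stool();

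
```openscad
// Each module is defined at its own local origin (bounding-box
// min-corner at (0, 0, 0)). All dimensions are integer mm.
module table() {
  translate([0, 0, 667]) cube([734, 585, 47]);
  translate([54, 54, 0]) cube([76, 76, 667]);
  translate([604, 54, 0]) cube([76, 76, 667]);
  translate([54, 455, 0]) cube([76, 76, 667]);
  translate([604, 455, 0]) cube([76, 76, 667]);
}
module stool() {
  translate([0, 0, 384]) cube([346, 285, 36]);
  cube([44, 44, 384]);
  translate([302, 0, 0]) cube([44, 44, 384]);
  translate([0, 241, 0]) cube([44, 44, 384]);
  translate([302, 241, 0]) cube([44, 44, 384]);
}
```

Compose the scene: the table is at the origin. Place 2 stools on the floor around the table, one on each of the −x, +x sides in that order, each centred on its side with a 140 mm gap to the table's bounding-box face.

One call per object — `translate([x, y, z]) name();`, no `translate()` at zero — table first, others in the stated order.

table();
translate([-486, 150, 0]) stool();
translate([874, 150, 0]) stool();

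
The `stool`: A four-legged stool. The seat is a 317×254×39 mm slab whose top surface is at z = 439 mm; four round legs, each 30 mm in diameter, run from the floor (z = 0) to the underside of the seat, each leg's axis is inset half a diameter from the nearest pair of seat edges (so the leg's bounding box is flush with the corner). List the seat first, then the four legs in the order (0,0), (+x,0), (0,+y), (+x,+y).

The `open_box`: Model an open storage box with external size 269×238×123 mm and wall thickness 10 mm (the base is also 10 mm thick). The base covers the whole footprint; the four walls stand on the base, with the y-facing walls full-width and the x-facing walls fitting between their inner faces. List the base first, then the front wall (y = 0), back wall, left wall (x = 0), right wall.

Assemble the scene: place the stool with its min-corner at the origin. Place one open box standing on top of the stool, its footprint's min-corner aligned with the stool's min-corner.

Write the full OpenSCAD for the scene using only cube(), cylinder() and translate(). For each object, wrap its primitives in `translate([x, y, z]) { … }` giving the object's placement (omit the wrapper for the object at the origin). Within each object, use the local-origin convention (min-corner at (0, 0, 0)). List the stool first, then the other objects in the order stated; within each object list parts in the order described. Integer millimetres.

translate([0, 0, 400]) cube([317, 254, 39]);
translate([15, 15, 0]) cylinder(h = 400, r = 15);
translate([302, 15, 0]) cylinder(h = 400, r = 15);
translate([15, 239, 0]) cylinder(h = 400, r = 15);
translate([302, 239, 0]) cylinder(h = 400, r = 15);
translate([0, 0, 439]) {
  cube([269, 238, 10]);
  translate([0, 0, 10]) cube([269, 10, 113]);
  translate([0, 228, 10]) cube([269, 10, 113]);
  translate([0, 10, 10]) cube([10, 218, 113]);
  translate([259, 10, 10]) cube([10, 218, 113]);
}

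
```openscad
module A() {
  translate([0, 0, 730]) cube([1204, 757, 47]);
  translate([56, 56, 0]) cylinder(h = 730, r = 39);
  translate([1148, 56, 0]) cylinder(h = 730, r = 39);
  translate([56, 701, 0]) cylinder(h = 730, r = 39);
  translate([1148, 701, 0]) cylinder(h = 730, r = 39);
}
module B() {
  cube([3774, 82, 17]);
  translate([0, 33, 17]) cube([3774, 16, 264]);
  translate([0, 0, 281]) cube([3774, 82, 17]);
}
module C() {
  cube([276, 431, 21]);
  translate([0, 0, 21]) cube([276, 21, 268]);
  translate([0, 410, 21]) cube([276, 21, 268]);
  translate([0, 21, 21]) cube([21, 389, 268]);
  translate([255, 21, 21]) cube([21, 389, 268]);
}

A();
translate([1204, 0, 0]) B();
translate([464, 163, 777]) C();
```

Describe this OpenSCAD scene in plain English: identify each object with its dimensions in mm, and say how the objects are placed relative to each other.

A is a table: top 1204 mm (x) × 757 mm (y), 47 mm thick, upper face at z = 777 mm, on four round legs of 78 mm diameter, each leg's bounding box inset 17 mm from the nearest pair of top edges, running from z = 0 to the bottom of the top.

B is an I-beam lying along x, 3774 mm long. Overall section height 298 mm. Two flanges 82 mm wide (y) and 17 mm thick, one on the floor and one at the top; a web 16 mm thick runs between them, centred on the flange width.

C is an open-topped rectangular box: outside dimensions 276×431×289 mm, with a uniform wall and base thickness of 21 mm. The base is a full 276×431 slab on the floor; four walls sit on top of the base. The front and back walls (the −y and +y sides) span the full width; the two side walls fit between them.

The I-beam is against the table's +x side, with their −y faces flush. The open box is on top of the table, centred.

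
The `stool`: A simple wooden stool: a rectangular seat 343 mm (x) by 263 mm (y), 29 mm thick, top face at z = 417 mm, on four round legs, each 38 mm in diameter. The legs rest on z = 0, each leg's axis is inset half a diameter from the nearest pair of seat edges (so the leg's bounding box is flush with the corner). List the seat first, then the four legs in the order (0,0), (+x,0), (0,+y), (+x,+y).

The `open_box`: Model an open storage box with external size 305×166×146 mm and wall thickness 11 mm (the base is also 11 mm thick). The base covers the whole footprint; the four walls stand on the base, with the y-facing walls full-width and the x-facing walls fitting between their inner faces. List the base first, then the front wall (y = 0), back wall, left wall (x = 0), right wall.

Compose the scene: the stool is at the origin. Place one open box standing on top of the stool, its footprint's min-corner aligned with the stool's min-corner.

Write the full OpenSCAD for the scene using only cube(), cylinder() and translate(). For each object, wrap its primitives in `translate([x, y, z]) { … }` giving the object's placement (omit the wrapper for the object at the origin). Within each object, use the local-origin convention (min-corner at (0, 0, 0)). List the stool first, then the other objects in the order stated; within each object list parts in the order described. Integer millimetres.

translate([0, 0, 388]) cube([343, 263, 29]);
translate([19, 19, 0]) cylinder(h = 388, r = 19);
translate([324, 19, 0]) cylinder(h = 388, r = 19);
translate([19, 244, 0]) cylinder(h = 388, r = 19);
translate([324, 244, 0]) cylinder(h = 388, r = 19);
translate([0, 0, 417]) {
  cube([305, 166, 11]);
  translate([0, 0, 11]) cube([305, 11, 135]);
  translate([0, 155, 11]) cube([305, 11, 135]);
  translate([0, 11, 11]) cube([11, 144, 135]);
  translate([294, 11, 11]) cube([11, 144, 135]);
}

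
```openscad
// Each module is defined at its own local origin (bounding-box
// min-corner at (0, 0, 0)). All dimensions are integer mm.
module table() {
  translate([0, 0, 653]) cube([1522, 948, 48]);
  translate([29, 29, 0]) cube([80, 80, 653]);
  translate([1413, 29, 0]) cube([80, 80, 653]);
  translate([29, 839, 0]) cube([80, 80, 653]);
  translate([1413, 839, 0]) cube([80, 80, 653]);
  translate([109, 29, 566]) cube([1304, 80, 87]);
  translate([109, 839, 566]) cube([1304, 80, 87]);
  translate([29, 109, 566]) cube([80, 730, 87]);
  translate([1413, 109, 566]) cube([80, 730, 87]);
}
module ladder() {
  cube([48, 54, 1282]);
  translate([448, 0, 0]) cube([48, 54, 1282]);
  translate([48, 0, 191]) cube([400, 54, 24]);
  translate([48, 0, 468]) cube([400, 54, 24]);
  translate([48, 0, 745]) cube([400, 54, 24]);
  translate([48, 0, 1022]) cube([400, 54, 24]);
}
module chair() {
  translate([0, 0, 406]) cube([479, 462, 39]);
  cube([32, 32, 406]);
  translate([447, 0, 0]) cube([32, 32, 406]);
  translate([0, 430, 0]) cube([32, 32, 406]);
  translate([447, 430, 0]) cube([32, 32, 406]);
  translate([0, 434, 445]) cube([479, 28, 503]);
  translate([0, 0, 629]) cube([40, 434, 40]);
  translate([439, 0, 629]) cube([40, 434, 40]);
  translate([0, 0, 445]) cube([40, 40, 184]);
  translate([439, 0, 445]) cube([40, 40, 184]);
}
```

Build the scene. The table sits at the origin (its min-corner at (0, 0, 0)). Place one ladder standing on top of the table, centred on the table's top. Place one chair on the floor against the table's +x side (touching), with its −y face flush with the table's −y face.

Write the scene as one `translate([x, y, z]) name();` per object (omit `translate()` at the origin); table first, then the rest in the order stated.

table();
translate([513, 447, 701]) ladder();
translate([1522, 0, 0]) chair();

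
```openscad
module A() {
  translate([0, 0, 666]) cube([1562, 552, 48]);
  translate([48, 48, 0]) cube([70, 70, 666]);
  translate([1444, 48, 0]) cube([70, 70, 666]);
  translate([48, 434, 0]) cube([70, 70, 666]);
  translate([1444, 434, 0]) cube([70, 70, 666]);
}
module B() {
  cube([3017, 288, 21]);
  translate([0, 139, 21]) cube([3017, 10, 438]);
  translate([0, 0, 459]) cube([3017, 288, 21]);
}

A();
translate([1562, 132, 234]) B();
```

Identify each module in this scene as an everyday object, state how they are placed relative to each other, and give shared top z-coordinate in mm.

Both tops at z = 714 mm.

A is a table. B is an I-beam. The I-beam is beside the table with their tops flush at z = 714. The shared top z-coordinate is 714 mm.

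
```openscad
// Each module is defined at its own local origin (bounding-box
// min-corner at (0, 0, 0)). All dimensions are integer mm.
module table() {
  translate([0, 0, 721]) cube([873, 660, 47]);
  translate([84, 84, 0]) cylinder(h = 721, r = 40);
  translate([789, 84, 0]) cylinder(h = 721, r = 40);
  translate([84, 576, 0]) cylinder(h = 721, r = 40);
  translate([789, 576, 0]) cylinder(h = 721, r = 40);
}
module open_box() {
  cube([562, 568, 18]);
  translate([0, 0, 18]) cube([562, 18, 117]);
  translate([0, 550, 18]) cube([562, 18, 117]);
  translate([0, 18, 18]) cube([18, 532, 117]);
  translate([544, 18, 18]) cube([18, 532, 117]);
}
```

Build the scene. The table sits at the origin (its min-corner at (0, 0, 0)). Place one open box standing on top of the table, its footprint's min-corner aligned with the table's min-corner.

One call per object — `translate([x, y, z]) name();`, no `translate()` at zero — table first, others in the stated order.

table();
translate([0, 0, 768]) open_box();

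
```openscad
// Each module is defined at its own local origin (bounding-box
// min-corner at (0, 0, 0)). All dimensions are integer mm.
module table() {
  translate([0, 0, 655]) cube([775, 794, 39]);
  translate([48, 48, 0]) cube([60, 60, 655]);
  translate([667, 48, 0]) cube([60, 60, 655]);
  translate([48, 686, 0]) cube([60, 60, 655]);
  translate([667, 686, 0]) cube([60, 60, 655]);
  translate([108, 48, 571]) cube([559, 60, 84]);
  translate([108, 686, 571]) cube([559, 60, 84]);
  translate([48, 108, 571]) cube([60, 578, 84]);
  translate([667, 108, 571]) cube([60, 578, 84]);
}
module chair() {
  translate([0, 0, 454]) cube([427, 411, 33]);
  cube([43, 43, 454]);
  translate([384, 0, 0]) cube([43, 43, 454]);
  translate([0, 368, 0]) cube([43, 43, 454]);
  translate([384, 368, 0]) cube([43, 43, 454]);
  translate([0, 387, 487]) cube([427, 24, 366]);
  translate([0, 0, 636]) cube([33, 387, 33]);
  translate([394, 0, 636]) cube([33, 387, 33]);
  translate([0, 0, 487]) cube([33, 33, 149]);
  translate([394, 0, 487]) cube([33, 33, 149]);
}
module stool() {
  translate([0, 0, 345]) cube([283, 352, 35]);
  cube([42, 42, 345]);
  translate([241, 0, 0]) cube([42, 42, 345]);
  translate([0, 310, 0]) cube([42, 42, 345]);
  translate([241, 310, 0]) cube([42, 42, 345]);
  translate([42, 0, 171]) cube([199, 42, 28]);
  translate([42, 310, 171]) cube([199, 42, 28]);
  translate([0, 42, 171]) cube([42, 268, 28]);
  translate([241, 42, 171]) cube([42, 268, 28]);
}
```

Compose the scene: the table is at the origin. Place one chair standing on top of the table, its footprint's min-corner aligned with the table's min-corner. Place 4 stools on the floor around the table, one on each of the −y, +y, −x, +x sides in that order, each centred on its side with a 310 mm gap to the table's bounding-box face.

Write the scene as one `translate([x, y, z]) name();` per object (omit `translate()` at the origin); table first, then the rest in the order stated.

table();
translate([0, 0, 694]) chair();
translate([246, -662, 0]) stool();
translate([246, 1104, 0]) stool();
translate([-593, 221, 0]) stool();
translate([1085, 221, 0]) stool();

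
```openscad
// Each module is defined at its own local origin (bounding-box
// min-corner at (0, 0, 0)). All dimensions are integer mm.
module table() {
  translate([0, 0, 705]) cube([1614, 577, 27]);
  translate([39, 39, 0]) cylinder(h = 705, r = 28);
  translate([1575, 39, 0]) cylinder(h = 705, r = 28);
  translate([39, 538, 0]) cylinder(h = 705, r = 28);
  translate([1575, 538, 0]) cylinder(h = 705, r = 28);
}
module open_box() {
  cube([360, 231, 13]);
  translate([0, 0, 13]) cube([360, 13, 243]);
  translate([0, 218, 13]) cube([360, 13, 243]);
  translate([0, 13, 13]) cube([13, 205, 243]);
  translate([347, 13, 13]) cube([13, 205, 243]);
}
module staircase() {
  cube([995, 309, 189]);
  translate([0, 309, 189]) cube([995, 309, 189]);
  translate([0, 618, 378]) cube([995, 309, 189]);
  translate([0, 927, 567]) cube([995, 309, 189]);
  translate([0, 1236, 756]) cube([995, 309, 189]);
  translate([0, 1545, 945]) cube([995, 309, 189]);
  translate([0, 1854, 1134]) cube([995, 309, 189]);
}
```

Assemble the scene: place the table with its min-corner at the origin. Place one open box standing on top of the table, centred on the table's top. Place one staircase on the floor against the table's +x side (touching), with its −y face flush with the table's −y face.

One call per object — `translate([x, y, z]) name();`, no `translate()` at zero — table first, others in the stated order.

table();
translate([627, 173, 732]) open_box();
translate([1614, 0, 0]) staircase();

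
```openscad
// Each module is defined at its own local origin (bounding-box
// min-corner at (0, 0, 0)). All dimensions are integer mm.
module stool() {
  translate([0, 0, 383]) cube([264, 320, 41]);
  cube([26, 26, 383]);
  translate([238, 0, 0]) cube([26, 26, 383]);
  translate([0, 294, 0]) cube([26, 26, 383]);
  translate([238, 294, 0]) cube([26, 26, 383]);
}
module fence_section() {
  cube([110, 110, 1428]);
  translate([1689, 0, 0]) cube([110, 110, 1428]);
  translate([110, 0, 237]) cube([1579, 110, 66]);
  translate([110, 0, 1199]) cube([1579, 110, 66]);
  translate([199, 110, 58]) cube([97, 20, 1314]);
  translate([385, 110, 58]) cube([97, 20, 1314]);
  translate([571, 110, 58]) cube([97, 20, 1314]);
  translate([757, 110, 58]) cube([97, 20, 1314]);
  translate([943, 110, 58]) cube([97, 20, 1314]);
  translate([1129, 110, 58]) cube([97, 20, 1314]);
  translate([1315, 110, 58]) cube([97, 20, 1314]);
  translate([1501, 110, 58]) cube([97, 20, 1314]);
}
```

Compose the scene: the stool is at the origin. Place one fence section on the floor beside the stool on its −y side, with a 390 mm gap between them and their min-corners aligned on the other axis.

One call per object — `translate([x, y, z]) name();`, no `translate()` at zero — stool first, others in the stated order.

stool();
translate([0, -520, 0]) fence_section();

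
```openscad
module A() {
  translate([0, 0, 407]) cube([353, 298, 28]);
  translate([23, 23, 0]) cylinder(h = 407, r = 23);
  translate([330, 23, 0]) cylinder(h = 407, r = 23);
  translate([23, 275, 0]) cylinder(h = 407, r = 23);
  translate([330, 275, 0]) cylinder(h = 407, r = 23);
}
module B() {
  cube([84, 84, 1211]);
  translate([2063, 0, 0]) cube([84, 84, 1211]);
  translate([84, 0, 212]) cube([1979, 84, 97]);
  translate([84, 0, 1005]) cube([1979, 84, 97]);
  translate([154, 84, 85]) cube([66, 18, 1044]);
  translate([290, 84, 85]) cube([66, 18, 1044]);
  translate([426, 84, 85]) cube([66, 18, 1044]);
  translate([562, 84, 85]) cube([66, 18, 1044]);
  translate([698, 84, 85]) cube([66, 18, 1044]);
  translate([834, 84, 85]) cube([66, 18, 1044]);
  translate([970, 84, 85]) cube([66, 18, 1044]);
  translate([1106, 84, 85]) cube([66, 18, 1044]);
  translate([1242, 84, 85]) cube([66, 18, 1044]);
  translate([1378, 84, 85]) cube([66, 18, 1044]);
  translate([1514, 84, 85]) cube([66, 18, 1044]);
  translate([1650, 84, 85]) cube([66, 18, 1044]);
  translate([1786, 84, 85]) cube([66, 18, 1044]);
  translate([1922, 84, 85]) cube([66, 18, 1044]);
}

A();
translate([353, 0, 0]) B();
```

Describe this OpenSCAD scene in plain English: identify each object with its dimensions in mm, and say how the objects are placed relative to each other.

A is a four-legged stool. The seat is 353×298 mm, 28 mm thick, top at z = 435 mm. It stands on four round legs, each 46 mm in diameter, from z = 0 to the seat underside, each leg's axis is inset half a diameter from the nearest pair of seat edges (so the leg's bounding box is flush with the corner).

B is a fence section. Two 84×84 mm posts, 1211 mm tall, stand on the floor with a clear span of 1979 mm between their inner faces. Two horizontal rails of 84×97 mm section span the gap between the posts with their undersides at z = 212 mm and z = 1005 mm, flush with the posts' −y face. 14 pickets, each 66 mm wide, 18 mm thick and 1044 mm tall, are fixed to the +y face of the rails with their bottoms at z = 85 mm, evenly spaced across the span with equal gaps (rounded down to the nearest mm) at the −x end and between each pair — any rounding remainder accumulates at the +x end.

The fence section is against the stool's +x side, with their −y faces flush.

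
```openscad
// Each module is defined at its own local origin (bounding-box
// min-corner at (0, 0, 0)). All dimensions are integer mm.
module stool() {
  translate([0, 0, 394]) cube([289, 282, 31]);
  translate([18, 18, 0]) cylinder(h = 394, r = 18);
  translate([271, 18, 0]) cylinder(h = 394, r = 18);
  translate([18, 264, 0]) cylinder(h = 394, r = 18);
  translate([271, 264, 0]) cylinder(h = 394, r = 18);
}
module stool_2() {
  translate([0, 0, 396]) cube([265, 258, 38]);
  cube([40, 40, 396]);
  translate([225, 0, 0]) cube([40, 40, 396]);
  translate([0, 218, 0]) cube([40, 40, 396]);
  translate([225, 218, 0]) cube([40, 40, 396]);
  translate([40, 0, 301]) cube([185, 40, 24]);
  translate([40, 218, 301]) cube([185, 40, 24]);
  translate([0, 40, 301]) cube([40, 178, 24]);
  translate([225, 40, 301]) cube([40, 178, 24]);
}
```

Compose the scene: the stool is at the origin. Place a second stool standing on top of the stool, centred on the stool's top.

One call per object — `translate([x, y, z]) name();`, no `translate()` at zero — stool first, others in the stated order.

stool();
translate([12, 12, 425]) stool_2();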